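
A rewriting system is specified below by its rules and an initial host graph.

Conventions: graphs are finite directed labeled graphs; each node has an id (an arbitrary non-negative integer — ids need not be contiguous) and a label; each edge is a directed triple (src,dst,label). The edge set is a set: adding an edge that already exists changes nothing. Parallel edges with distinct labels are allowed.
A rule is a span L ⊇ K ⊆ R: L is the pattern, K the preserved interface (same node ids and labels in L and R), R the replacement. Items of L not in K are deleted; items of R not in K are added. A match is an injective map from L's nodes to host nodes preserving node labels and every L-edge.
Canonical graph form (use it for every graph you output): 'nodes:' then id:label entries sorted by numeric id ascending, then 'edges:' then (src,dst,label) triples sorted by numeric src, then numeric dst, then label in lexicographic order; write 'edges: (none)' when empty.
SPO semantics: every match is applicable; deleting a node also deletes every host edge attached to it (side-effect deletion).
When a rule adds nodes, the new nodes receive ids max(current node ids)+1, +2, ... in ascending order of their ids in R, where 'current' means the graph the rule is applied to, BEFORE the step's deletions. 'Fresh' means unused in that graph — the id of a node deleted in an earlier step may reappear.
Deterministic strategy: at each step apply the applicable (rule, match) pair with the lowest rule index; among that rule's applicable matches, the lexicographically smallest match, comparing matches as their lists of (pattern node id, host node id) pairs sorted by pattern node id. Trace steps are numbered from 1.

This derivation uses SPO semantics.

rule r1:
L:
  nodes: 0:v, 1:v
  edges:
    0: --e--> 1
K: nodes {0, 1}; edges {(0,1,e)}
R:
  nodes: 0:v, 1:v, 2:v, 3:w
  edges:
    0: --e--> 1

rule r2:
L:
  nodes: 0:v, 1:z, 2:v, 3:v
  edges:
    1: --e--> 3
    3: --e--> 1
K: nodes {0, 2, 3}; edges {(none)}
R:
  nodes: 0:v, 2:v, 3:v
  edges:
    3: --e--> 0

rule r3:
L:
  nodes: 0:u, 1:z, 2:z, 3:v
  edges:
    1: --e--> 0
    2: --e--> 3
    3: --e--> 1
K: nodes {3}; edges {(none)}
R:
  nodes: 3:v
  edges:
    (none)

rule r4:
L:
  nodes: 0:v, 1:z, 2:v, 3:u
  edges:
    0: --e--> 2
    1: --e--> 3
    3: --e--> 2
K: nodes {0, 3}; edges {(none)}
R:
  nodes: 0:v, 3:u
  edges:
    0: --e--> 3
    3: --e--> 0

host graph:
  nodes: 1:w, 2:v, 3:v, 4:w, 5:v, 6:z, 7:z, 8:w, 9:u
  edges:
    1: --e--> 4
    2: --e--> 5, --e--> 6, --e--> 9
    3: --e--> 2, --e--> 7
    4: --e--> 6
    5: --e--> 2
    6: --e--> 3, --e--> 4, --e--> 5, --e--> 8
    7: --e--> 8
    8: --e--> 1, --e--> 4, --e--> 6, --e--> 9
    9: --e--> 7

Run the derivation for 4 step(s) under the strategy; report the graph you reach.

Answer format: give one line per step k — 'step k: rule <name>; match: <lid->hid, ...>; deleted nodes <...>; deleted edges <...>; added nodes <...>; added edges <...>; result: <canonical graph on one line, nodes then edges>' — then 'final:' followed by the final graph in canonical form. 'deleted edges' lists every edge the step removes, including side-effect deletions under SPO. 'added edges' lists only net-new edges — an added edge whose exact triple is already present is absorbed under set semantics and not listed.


step 1: rule r1; match: 0->2, 1->5; deleted nodes (none); deleted edges (none); added nodes 10, 11; added edges (none); result: nodes: 1:w, 2:v, 3:v, 4:w, 5:v, 6:z, 7:z, 8:w, 9:u, 10:v, 11:w edges: (1,4,e); (2,5,e); (2,6,e); (2,9,e); (3,2,e); (3,7,e); (4,6,e); (5,2,e); (6,3,e); (6,4,e); (6,5,e); (6,8,e); (7,8,e); (8,1,e); (8,4,e); (8,6,e); (8,9,e); (9,7,e)
step 2: rule r1; match: 0->2, 1->5; deleted nodes (none); deleted edges (none); added nodes 12, 13; added edges (none); result: nodes: 1:w, 2:v, 3:v, 4:w, 5:v, 6:z, 7:z, 8:w, 9:u, 10:v, 11:w, 12:v, 13:w edges: (1,4,e); (2,5,e); (2,6,e); (2,9,e); (3,2,e); (3,7,e); (4,6,e); (5,2,e); (6,3,e); (6,4,e); (6,5,e); (6,8,e); (7,8,e); (8,1,e); (8,4,e); (8,6,e); (8,9,e); (9,7,e)
step 3: rule r1; match: 0->2, 1->5; deleted nodes (none); deleted edges (none); added nodes 14, 15; added edges (none); result: nodes: 1:w, 2:v, 3:v, 4:w, 5:v, 6:z, 7:z, 8:w, 9:u, 10:v, 11:w, 12:v, 13:w, 14:v, 15:w edges: (1,4,e); (2,5,e); (2,6,e); (2,9,e); (3,2,e); (3,7,e); (4,6,e); (5,2,e); (6,3,e); (6,4,e); (6,5,e); (6,8,e); (7,8,e); (8,1,e); (8,4,e); (8,6,e); (8,9,e); (9,7,e)
step 4: rule r1; match: 0->2, 1->5; deleted nodes (none); deleted edges (none); added nodes 16, 17; added edges (none); result: nodes: 1:w, 2:v, 3:v, 4:w, 5:v, 6:z, 7:z, 8:w, 9:u, 10:v, 11:w, 12:v, 13:w, 14:v, 15:w, 16:v, 17:w edges: (1,4,e); (2,5,e); (2,6,e); (2,9,e); (3,2,e); (3,7,e); (4,6,e); (5,2,e); (6,3,e); (6,4,e); (6,5,e); (6,8,e); (7,8,e); (8,1,e); (8,4,e); (8,6,e); (8,9,e); (9,7,e)
final:
nodes: 1:w, 2:v, 3:v, 4:w, 5:v, 6:z, 7:z, 8:w, 9:u, 10:v, 11:w, 12:v, 13:w, 14:v, 15:w, 16:v, 17:w
edges: (1,4,e); (2,5,e); (2,6,e); (2,9,e); (3,2,e); (3,7,e); (4,6,e); (5,2,e); (6,3,e); (6,4,e); (6,5,e); (6,8,e); (7,8,e); (8,1,e); (8,4,e); (8,6,e); (8,9,e); (9,7,e)


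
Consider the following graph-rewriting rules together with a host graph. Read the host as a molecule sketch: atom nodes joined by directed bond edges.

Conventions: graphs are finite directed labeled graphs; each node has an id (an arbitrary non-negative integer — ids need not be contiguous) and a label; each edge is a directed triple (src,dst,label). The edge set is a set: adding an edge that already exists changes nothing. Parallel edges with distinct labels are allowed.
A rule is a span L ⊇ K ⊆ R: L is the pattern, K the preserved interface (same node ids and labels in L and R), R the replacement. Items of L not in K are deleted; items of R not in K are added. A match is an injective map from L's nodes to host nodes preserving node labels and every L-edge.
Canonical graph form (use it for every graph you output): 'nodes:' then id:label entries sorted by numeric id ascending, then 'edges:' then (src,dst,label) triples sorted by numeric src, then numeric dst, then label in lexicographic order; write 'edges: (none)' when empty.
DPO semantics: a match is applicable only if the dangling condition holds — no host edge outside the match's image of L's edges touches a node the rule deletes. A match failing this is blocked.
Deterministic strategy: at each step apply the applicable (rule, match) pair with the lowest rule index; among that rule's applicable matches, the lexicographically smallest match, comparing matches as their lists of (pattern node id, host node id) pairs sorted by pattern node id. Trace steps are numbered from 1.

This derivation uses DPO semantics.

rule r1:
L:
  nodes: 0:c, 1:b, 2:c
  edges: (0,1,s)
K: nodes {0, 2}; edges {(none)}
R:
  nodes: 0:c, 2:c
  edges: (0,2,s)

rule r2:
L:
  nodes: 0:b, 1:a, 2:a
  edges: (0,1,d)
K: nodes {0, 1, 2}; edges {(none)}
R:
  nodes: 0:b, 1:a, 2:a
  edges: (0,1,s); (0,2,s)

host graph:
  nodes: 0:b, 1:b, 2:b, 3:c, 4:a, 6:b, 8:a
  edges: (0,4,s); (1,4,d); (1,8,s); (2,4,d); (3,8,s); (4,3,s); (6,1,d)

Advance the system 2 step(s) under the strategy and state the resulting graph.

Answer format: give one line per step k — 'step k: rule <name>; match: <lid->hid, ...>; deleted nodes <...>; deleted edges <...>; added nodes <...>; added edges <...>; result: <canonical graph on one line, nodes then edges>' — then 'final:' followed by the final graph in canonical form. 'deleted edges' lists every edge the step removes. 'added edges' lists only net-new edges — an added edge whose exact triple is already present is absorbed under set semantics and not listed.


step 1: rule r2; match: 0->1, 1->4, 2->8; deleted nodes (none); deleted edges (1,4,d); added nodes (none); added edges (1,4,s); result: nodes: 0:b, 1:b, 2:b, 3:c, 4:a, 6:b, 8:a edges: (0,4,s); (1,4,s); (1,8,s); (2,4,d); (3,8,s); (4,3,s); (6,1,d)
step 2: rule r2; match: 0->2, 1->4, 2->8; deleted nodes (none); deleted edges (2,4,d); added nodes (none); added edges (2,4,s); (2,8,s); result: nodes: 0:b, 1:b, 2:b, 3:c, 4:a, 6:b, 8:a edges: (0,4,s); (1,4,s); (1,8,s); (2,4,s); (2,8,s); (3,8,s); (4,3,s); (6,1,d)
final:
nodes: 0:b, 1:b, 2:b, 3:c, 4:a, 6:b, 8:a
edges: (0,4,s); (1,4,s); (1,8,s); (2,4,s); (2,8,s); (3,8,s); (4,3,s); (6,1,d)


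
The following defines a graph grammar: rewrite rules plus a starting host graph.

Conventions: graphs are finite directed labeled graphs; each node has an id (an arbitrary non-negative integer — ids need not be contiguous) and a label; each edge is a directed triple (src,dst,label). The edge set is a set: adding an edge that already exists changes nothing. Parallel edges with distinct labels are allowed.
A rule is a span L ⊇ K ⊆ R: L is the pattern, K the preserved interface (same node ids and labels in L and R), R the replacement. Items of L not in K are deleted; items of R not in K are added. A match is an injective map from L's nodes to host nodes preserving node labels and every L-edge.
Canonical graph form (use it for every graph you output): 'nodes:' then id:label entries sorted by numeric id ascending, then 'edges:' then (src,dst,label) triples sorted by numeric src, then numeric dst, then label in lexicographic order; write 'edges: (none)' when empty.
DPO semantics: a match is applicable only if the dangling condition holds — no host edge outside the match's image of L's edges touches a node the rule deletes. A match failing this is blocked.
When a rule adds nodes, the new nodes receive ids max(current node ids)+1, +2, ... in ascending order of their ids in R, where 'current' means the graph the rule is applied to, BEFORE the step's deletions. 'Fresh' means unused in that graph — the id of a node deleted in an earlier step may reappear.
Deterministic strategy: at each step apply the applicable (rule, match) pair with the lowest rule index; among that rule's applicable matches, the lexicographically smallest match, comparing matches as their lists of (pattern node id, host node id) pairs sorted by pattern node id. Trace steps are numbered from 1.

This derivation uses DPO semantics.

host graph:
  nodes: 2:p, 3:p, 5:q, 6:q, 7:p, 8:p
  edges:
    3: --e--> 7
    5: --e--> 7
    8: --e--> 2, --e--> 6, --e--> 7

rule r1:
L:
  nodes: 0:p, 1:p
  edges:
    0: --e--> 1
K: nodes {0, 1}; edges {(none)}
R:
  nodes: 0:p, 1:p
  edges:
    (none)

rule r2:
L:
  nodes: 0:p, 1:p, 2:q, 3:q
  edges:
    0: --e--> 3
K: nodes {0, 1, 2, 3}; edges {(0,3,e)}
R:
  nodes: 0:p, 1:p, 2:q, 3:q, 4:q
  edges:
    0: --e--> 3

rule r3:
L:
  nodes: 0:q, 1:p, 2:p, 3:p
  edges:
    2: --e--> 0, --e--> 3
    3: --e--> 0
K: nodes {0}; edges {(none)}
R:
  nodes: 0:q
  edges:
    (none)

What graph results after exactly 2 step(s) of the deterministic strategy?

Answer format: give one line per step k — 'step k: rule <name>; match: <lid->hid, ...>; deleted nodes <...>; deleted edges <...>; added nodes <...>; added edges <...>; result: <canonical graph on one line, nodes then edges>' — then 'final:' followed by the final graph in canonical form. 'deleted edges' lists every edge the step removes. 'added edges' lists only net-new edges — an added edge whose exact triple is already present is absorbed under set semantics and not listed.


step 1: rule r1; match: 0->3, 1->7; deleted nodes (none); deleted edges (3,7,e); added nodes (none); added edges (none); result: nodes: 2:p, 3:p, 5:q, 6:q, 7:p, 8:p edges: (5,7,e); (8,2,e); (8,6,e); (8,7,e)
step 2: rule r1; match: 0->8, 1->2; deleted nodes (none); deleted edges (8,2,e); added nodes (none); added edges (none); result: nodes: 2:p, 3:p, 5:q, 6:q, 7:p, 8:p edges: (5,7,e); (8,6,e); (8,7,e)
final:
nodes: 2:p, 3:p, 5:q, 6:q, 7:p, 8:p
edges: (5,7,e); (8,6,e); (8,7,e)


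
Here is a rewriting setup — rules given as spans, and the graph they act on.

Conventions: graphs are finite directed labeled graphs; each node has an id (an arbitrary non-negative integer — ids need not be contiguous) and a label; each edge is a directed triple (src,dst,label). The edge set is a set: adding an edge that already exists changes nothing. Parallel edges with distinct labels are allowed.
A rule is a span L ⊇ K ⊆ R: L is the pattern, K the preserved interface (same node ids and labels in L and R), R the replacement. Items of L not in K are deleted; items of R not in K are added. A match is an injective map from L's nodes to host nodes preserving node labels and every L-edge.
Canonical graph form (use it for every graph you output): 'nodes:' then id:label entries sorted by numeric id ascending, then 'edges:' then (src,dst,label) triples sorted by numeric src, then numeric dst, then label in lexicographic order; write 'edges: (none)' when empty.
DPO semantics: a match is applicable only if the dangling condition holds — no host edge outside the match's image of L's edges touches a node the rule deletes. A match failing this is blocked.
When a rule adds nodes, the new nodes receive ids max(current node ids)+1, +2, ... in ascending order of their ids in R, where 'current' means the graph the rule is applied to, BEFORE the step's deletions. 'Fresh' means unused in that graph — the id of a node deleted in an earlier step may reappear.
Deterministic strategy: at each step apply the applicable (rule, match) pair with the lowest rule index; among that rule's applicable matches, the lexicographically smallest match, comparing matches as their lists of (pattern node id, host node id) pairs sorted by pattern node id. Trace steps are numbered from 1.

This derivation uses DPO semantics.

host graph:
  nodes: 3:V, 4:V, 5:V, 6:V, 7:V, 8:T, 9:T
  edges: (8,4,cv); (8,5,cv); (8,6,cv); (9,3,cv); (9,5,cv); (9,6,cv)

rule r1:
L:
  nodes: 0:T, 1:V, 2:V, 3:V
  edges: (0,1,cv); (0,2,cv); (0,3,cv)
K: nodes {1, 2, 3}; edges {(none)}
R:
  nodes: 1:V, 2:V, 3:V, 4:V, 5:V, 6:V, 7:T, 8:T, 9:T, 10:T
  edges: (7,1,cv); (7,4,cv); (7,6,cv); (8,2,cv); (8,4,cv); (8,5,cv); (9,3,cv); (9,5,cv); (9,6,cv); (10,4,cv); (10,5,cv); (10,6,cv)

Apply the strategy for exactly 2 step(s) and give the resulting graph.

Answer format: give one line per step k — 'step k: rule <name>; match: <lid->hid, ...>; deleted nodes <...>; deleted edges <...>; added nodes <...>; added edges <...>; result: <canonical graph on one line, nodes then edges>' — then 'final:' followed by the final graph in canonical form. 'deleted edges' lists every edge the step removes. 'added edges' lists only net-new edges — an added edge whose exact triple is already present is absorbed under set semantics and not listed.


step 1: rule r1; match: 0->8, 1->4, 2->5, 3->6; deleted nodes 8; deleted edges (8,4,cv); (8,5,cv); (8,6,cv); added nodes 10, 11, 12, 13, 14, 15, 16; added edges (13,4,cv); (13,10,cv); (13,12,cv); (14,5,cv); (14,10,cv); (14,11,cv); (15,6,cv); (15,11,cv); (15,12,cv); (16,10,cv); (16,11,cv); (16,12,cv); result: nodes: 3:V, 4:V, 5:V, 6:V, 7:V, 9:T, 10:V, 11:V, 12:V, 13:T, 14:T, 15:T, 16:T edges: (9,3,cv); (9,5,cv); (9,6,cv); (13,4,cv); (13,10,cv); (13,12,cv); (14,5,cv); (14,10,cv); (14,11,cv); (15,6,cv); (15,11,cv); (15,12,cv); (16,10,cv); (16,11,cv); (16,12,cv)
step 2: rule r1; match: 0->9, 1->3, 2->5, 3->6; deleted nodes 9; deleted edges (9,3,cv); (9,5,cv); (9,6,cv); added nodes 17, 18, 19, 20, 21, 22, 23; added edges (20,3,cv); (20,17,cv); (20,19,cv); (21,5,cv); (21,17,cv); (21,18,cv); (22,6,cv); (22,18,cv); (22,19,cv); (23,17,cv); (23,18,cv); (23,19,cv); result: nodes: 3:V, 4:V, 5:V, 6:V, 7:V, 10:V, 11:V, 12:V, 13:T, 14:T, 15:T, 16:T, 17:V, 18:V, 19:V, 20:T, 21:T, 22:T, 23:T edges: (13,4,cv); (13,10,cv); (13,12,cv); (14,5,cv); (14,10,cv); (14,11,cv); (15,6,cv); (15,11,cv); (15,12,cv); (16,10,cv); (16,11,cv); (16,12,cv); (20,3,cv); (20,17,cv); (20,19,cv); (21,5,cv); (21,17,cv); (21,18,cv); (22,6,cv); (22,18,cv); (22,19,cv); (23,17,cv); (23,18,cv); (23,19,cv)
final:
nodes: 3:V, 4:V, 5:V, 6:V, 7:V, 10:V, 11:V, 12:V, 13:T, 14:T, 15:T, 16:T, 17:V, 18:V, 19:V, 20:T, 21:T, 22:T, 23:T
edges: (13,4,cv); (13,10,cv); (13,12,cv); (14,5,cv); (14,10,cv); (14,11,cv); (15,6,cv); (15,11,cv); (15,12,cv); (16,10,cv); (16,11,cv); (16,12,cv); (20,3,cv); (20,17,cv); (20,19,cv); (21,5,cv); (21,17,cv); (21,18,cv); (22,6,cv); (22,18,cv); (22,19,cv); (23,17,cv); (23,18,cv); (23,19,cv)


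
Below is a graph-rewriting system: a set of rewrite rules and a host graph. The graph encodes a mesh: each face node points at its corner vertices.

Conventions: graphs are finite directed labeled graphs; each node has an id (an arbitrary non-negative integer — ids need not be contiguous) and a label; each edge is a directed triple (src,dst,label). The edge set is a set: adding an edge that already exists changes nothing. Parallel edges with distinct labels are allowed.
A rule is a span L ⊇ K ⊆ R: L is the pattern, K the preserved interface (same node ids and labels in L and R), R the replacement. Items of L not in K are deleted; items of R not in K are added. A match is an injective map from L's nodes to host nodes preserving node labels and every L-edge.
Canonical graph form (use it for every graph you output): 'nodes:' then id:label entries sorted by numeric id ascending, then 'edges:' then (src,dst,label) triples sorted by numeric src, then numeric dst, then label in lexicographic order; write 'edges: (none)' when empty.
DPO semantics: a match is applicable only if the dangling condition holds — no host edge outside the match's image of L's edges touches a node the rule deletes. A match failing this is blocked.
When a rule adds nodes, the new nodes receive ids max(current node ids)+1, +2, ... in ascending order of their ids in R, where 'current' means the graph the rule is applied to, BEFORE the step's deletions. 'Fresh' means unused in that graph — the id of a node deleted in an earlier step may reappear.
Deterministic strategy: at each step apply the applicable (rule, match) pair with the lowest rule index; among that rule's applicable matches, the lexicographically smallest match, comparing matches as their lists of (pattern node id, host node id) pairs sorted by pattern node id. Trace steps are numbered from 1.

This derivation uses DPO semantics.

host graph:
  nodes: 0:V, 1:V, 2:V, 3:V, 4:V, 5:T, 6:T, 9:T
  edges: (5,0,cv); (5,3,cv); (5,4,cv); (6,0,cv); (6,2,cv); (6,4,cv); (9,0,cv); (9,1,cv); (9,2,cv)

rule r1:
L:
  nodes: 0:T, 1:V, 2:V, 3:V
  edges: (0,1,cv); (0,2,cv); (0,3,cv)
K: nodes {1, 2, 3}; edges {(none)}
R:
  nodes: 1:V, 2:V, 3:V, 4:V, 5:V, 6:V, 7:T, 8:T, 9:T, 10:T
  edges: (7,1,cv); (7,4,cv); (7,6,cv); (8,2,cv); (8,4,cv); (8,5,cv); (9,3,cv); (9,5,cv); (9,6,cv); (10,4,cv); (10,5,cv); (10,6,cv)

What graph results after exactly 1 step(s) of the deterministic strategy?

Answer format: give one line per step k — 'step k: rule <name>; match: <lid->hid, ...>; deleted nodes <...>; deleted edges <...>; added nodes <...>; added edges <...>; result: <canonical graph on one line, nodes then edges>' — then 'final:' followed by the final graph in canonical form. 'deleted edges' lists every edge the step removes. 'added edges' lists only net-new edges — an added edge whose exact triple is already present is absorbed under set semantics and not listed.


step 1: rule r1; match: 0->5, 1->0, 2->3, 3->4; deleted nodes 5; deleted edges (5,0,cv); (5,3,cv); (5,4,cv); added nodes 10, 11, 12, 13, 14, 15, 16; added edges (13,0,cv); (13,10,cv); (13,12,cv); (14,3,cv); (14,10,cv); (14,11,cv); (15,4,cv); (15,11,cv); (15,12,cv); (16,10,cv); (16,11,cv); (16,12,cv); result: nodes: 0:V, 1:V, 2:V, 3:V, 4:V, 6:T, 9:T, 10:V, 11:V, 12:V, 13:T, 14:T, 15:T, 16:T edges: (6,0,cv); (6,2,cv); (6,4,cv); (9,0,cv); (9,1,cv); (9,2,cv); (13,0,cv); (13,10,cv); (13,12,cv); (14,3,cv); (14,10,cv); (14,11,cv); (15,4,cv); (15,11,cv); (15,12,cv); (16,10,cv); (16,11,cv); (16,12,cv)
final:
nodes: 0:V, 1:V, 2:V, 3:V, 4:V, 6:T, 9:T, 10:V, 11:V, 12:V, 13:T, 14:T, 15:T, 16:T
edges: (6,0,cv); (6,2,cv); (6,4,cv); (9,0,cv); (9,1,cv); (9,2,cv); (13,0,cv); (13,10,cv); (13,12,cv); (14,3,cv); (14,10,cv); (14,11,cv); (15,4,cv); (15,11,cv); (15,12,cv); (16,10,cv); (16,11,cv); (16,12,cv)


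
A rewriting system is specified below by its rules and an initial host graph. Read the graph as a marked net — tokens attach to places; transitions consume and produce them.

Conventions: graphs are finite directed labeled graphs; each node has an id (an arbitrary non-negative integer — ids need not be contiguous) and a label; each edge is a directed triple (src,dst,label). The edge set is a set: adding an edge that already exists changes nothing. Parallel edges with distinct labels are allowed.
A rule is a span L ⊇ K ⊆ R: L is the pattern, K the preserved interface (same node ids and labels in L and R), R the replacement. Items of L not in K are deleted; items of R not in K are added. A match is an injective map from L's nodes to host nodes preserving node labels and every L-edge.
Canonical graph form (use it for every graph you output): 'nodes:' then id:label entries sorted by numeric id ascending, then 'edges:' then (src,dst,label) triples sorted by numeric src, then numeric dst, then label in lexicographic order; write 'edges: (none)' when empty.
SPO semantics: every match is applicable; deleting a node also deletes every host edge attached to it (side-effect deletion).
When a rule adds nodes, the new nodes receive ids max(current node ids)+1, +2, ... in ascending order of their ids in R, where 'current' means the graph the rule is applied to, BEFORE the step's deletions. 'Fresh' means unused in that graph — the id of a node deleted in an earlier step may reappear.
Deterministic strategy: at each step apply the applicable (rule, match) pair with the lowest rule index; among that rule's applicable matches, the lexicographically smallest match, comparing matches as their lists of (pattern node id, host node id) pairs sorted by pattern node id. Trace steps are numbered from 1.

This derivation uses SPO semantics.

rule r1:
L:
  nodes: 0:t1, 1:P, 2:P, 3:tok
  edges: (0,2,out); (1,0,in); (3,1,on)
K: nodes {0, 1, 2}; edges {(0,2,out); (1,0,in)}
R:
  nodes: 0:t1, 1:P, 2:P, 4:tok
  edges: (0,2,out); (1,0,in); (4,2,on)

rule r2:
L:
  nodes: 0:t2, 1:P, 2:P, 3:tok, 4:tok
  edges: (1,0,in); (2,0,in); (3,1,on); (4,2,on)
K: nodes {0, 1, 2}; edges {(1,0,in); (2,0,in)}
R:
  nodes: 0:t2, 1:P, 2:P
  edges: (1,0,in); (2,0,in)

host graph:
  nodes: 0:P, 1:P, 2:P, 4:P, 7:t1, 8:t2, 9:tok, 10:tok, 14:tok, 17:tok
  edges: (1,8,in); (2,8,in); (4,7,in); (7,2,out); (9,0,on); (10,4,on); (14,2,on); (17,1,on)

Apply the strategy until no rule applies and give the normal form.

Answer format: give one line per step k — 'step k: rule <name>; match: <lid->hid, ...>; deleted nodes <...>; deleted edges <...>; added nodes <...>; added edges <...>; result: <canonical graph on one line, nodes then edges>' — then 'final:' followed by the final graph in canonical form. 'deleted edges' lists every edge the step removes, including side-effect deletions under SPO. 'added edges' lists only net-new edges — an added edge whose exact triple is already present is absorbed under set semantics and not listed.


step 1: rule r1; match: 0->7, 1->4, 2->2, 3->10; deleted nodes 10; deleted edges (10,4,on); added nodes 18; added edges (18,2,on); result: nodes: 0:P, 1:P, 2:P, 4:P, 7:t1, 8:t2, 9:tok, 14:tok, 17:tok, 18:tok edges: (1,8,in); (2,8,in); (4,7,in); (7,2,out); (9,0,on); (14,2,on); (17,1,on); (18,2,on)
step 2: rule r2; match: 0->8, 1->1, 2->2, 3->17, 4->14; deleted nodes 14, 17; deleted edges (14,2,on); (17,1,on); added nodes (none); added edges (none); result: nodes: 0:P, 1:P, 2:P, 4:P, 7:t1, 8:t2, 9:tok, 18:tok edges: (1,8,in); (2,8,in); (4,7,in); (7,2,out); (9,0,on); (18,2,on)
final:
nodes: 0:P, 1:P, 2:P, 4:P, 7:t1, 8:t2, 9:tok, 18:tok
edges: (1,8,in); (2,8,in); (4,7,in); (7,2,out); (9,0,on); (18,2,on)


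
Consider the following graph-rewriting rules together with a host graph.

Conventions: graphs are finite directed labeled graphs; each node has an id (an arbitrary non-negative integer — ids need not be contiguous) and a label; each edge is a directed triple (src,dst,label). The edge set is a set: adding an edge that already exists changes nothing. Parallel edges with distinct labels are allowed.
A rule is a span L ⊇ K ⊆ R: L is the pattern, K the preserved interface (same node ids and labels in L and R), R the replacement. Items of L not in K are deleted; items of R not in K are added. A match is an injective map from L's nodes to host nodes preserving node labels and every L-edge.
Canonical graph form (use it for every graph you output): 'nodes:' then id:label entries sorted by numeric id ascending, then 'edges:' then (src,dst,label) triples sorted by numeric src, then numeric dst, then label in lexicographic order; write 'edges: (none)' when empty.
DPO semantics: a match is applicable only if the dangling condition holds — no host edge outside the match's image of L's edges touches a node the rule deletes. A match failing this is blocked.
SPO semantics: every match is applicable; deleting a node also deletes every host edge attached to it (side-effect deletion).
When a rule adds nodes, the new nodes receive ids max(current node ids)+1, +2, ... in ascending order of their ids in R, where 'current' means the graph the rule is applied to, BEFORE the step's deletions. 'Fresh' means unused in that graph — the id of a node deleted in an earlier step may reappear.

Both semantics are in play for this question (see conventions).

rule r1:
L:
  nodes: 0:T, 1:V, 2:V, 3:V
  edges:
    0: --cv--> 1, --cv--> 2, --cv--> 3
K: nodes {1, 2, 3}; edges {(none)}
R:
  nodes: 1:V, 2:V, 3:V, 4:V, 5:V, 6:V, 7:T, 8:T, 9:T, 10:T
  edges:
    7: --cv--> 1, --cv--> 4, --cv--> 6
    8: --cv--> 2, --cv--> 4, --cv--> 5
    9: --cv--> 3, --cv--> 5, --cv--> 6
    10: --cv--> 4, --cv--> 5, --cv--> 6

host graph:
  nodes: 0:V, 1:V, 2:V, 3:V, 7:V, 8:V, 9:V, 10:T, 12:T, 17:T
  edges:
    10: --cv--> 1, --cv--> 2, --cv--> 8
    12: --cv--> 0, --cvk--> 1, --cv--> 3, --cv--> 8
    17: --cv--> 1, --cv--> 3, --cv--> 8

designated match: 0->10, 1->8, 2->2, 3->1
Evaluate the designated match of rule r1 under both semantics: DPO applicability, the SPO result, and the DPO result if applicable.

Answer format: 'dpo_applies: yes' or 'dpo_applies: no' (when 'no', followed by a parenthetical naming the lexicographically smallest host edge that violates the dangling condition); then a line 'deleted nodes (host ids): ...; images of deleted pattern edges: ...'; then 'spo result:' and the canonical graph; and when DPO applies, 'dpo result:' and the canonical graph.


dpo_applies: yes
deleted nodes (host ids): 10; images of deleted pattern edges: (10,1,cv); (10,2,cv); (10,8,cv)
spo result:
nodes: 0:V, 1:V, 2:V, 3:V, 7:V, 8:V, 9:V, 12:T, 17:T, 18:V, 19:V, 20:V, 21:T, 22:T, 23:T, 24:T
edges: (12,0,cv); (12,1,cvk); (12,3,cv); (12,8,cv); (17,1,cv); (17,3,cv); (17,8,cv); (21,8,cv); (21,18,cv); (21,20,cv); (22,2,cv); (22,18,cv); (22,19,cv); (23,1,cv); (23,19,cv); (23,20,cv); (24,18,cv); (24,19,cv); (24,20,cv)
dpo result:
nodes: 0:V, 1:V, 2:V, 3:V, 7:V, 8:V, 9:V, 12:T, 17:T, 18:V, 19:V, 20:V, 21:T, 22:T, 23:T, 24:T
edges: (12,0,cv); (12,1,cvk); (12,3,cv); (12,8,cv); (17,1,cv); (17,3,cv); (17,8,cv); (21,8,cv); (21,18,cv); (21,20,cv); (22,2,cv); (22,18,cv); (22,19,cv); (23,1,cv); (23,19,cv); (23,20,cv); (24,18,cv); (24,19,cv); (24,20,cv)


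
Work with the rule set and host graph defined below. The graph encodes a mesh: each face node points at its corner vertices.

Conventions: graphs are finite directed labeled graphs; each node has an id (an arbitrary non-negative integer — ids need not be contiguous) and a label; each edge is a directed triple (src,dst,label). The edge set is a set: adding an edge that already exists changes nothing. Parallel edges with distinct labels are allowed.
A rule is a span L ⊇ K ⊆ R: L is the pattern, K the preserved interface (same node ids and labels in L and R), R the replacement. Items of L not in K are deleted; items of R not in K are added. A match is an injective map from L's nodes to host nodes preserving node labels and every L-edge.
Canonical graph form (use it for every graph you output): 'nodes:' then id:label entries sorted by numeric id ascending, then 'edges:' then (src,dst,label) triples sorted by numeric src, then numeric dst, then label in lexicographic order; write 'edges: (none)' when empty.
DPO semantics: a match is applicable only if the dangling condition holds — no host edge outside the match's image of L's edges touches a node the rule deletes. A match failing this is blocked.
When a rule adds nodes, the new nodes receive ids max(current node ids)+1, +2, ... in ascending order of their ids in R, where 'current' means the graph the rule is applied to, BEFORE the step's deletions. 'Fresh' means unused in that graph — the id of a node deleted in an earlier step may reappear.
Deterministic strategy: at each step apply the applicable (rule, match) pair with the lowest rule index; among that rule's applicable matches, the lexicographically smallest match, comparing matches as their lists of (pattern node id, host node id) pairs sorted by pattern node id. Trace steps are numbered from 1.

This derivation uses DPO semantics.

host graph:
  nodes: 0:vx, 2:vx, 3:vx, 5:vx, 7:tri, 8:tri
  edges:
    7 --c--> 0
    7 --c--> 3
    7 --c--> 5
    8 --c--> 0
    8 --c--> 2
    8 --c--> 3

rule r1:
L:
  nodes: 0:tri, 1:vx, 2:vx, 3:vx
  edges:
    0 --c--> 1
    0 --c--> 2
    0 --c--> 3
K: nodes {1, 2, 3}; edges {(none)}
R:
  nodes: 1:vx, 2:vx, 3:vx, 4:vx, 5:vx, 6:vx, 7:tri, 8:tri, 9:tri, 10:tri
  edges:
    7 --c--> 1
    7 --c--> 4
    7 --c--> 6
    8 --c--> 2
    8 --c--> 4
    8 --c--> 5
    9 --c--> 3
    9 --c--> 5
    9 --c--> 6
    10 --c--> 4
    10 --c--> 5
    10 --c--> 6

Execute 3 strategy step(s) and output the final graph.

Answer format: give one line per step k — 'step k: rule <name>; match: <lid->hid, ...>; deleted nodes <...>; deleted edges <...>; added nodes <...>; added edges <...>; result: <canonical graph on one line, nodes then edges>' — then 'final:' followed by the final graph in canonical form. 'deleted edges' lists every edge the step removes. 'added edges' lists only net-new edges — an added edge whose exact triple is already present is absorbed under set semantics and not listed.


step 1: rule r1; match: 0->7, 1->0, 2->3, 3->5; deleted nodes 7; deleted edges (7,0,c); (7,3,c); (7,5,c); added nodes 9, 10, 11, 12, 13, 14, 15; added edges (12,0,c); (12,9,c); (12,11,c); (13,3,c); (13,9,c); (13,10,c); (14,5,c); (14,10,c); (14,11,c); (15,9,c); (15,10,c); (15,11,c); result: nodes: 0:vx, 2:vx, 3:vx, 5:vx, 8:tri, 9:vx, 10:vx, 11:vx, 12:tri, 13:tri, 14:tri, 15:tri edges: (8,0,c); (8,2,c); (8,3,c); (12,0,c); (12,9,c); (12,11,c); (13,3,c); (13,9,c); (13,10,c); (14,5,c); (14,10,c); (14,11,c); (15,9,c); (15,10,c); (15,11,c)
step 2: rule r1; match: 0->8, 1->0, 2->2, 3->3; deleted nodes 8; deleted edges (8,0,c); (8,2,c); (8,3,c); added nodes 16, 17, 18, 19, 20, 21, 22; added edges (19,0,c); (19,16,c); (19,18,c); (20,2,c); (20,16,c); (20,17,c); (21,3,c); (21,17,c); (21,18,c); (22,16,c); (22,17,c); (22,18,c); result: nodes: 0:vx, 2:vx, 3:vx, 5:vx, 9:vx, 10:vx, 11:vx, 12:tri, 13:tri, 14:tri, 15:tri, 16:vx, 17:vx, 18:vx, 19:tri, 20:tri, 21:tri, 22:tri edges: (12,0,c); (12,9,c); (12,11,c); (13,3,c); (13,9,c); (13,10,c); (14,5,c); (14,10,c); (14,11,c); (15,9,c); (15,10,c); (15,11,c); (19,0,c); (19,16,c); (19,18,c); (20,2,c); (20,16,c); (20,17,c); (21,3,c); (21,17,c); (21,18,c); (22,16,c); (22,17,c); (22,18,c)
step 3: rule r1; match: 0->12, 1->0, 2->9, 3->11; deleted nodes 12; deleted edges (12,0,c); (12,9,c); (12,11,c); added nodes 23, 24, 25, 26, 27, 28, 29; added edges (26,0,c); (26,23,c); (26,25,c); (27,9,c); (27,23,c); (27,24,c); (28,11,c); (28,24,c); (28,25,c); (29,23,c); (29,24,c); (29,25,c); result: nodes: 0:vx, 2:vx, 3:vx, 5:vx, 9:vx, 10:vx, 11:vx, 13:tri, 14:tri, 15:tri, 16:vx, 17:vx, 18:vx, 19:tri, 20:tri, 21:tri, 22:tri, 23:vx, 24:vx, 25:vx, 26:tri, 27:tri, 28:tri, 29:tri edges: (13,3,c); (13,9,c); (13,10,c); (14,5,c); (14,10,c); (14,11,c); (15,9,c); (15,10,c); (15,11,c); (19,0,c); (19,16,c); (19,18,c); (20,2,c); (20,16,c); (20,17,c); (21,3,c); (21,17,c); (21,18,c); (22,16,c); (22,17,c); (22,18,c); (26,0,c); (26,23,c); (26,25,c); (27,9,c); (27,23,c); (27,24,c); (28,11,c); (28,24,c); (28,25,c); (29,23,c); (29,24,c); (29,25,c)
final:
nodes: 0:vx, 2:vx, 3:vx, 5:vx, 9:vx, 10:vx, 11:vx, 13:tri, 14:tri, 15:tri, 16:vx, 17:vx, 18:vx, 19:tri, 20:tri, 21:tri, 22:tri, 23:vx, 24:vx, 25:vx, 26:tri, 27:tri, 28:tri, 29:tri
edges: (13,3,c); (13,9,c); (13,10,c); (14,5,c); (14,10,c); (14,11,c); (15,9,c); (15,10,c); (15,11,c); (19,0,c); (19,16,c); (19,18,c); (20,2,c); (20,16,c); (20,17,c); (21,3,c); (21,17,c); (21,18,c); (22,16,c); (22,17,c); (22,18,c); (26,0,c); (26,23,c); (26,25,c); (27,9,c); (27,23,c); (27,24,c); (28,11,c); (28,24,c); (28,25,c); (29,23,c); (29,24,c); (29,25,c)


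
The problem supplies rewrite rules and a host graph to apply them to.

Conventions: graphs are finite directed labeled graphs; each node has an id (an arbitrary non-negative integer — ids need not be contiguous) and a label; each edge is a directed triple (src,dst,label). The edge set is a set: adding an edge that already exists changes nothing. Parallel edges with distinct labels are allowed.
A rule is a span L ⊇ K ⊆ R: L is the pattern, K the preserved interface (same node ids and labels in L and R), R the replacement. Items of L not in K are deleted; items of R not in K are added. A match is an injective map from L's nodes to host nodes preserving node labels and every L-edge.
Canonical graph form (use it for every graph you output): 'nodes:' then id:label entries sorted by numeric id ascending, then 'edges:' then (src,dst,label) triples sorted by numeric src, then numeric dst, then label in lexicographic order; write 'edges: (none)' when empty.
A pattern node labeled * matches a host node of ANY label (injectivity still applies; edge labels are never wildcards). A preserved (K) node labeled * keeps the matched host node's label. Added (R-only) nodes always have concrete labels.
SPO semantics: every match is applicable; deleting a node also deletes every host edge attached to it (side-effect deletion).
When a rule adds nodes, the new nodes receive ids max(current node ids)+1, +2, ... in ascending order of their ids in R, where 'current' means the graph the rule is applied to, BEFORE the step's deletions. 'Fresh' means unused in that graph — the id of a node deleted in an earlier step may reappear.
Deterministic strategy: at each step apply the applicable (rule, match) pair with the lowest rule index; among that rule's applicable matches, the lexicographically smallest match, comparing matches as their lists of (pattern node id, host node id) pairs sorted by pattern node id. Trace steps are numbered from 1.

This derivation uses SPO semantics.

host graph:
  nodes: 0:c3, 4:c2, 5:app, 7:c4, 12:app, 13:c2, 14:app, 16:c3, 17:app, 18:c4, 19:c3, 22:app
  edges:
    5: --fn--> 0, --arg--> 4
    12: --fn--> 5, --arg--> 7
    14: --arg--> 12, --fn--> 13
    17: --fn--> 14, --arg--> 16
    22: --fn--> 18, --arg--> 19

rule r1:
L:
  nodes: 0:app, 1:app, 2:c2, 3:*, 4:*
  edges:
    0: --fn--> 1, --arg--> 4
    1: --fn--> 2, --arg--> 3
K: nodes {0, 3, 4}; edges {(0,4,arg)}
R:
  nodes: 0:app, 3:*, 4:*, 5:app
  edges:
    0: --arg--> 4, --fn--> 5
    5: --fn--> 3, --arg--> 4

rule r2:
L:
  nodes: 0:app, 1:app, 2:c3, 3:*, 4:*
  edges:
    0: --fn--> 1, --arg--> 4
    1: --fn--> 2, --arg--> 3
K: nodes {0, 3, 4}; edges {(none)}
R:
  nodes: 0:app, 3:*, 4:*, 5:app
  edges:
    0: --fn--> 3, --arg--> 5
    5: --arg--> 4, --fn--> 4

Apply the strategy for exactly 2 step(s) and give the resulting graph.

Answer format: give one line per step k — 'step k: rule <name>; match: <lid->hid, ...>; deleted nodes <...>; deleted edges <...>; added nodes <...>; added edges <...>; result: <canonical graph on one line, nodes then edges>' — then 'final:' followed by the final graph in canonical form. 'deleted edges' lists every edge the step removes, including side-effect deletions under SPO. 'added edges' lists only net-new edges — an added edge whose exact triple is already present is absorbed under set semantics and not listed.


step 1: rule r1; match: 0->17, 1->14, 2->13, 3->12, 4->16; deleted nodes 13, 14; deleted edges (14,12,arg); (14,13,fn); (17,14,fn); added nodes 23; added edges (17,23,fn); (23,12,fn); (23,16,arg); result: nodes: 0:c3, 4:c2, 5:app, 7:c4, 12:app, 16:c3, 17:app, 18:c4, 19:c3, 22:app, 23:app edges: (5,0,fn); (5,4,arg); (12,5,fn); (12,7,arg); (17,16,arg); (17,23,fn); (22,18,fn); (22,19,arg); (23,12,fn); (23,16,arg)
step 2: rule r2; match: 0->12, 1->5, 2->0, 3->4, 4->7; deleted nodes 0, 5; deleted edges (5,0,fn); (5,4,arg); (12,5,fn); (12,7,arg); added nodes 24; added edges (12,4,fn); (12,24,arg); (24,7,arg); (24,7,fn); result: nodes: 4:c2, 7:c4, 12:app, 16:c3, 17:app, 18:c4, 19:c3, 22:app, 23:app, 24:app edges: (12,4,fn); (12,24,arg); (17,16,arg); (17,23,fn); (22,18,fn); (22,19,arg); (23,12,fn); (23,16,arg); (24,7,arg); (24,7,fn)
final:
nodes: 4:c2, 7:c4, 12:app, 16:c3, 17:app, 18:c4, 19:c3, 22:app, 23:app, 24:app
edges: (12,4,fn); (12,24,arg); (17,16,arg); (17,23,fn); (22,18,fn); (22,19,arg); (23,12,fn); (23,16,arg); (24,7,arg); (24,7,fn)


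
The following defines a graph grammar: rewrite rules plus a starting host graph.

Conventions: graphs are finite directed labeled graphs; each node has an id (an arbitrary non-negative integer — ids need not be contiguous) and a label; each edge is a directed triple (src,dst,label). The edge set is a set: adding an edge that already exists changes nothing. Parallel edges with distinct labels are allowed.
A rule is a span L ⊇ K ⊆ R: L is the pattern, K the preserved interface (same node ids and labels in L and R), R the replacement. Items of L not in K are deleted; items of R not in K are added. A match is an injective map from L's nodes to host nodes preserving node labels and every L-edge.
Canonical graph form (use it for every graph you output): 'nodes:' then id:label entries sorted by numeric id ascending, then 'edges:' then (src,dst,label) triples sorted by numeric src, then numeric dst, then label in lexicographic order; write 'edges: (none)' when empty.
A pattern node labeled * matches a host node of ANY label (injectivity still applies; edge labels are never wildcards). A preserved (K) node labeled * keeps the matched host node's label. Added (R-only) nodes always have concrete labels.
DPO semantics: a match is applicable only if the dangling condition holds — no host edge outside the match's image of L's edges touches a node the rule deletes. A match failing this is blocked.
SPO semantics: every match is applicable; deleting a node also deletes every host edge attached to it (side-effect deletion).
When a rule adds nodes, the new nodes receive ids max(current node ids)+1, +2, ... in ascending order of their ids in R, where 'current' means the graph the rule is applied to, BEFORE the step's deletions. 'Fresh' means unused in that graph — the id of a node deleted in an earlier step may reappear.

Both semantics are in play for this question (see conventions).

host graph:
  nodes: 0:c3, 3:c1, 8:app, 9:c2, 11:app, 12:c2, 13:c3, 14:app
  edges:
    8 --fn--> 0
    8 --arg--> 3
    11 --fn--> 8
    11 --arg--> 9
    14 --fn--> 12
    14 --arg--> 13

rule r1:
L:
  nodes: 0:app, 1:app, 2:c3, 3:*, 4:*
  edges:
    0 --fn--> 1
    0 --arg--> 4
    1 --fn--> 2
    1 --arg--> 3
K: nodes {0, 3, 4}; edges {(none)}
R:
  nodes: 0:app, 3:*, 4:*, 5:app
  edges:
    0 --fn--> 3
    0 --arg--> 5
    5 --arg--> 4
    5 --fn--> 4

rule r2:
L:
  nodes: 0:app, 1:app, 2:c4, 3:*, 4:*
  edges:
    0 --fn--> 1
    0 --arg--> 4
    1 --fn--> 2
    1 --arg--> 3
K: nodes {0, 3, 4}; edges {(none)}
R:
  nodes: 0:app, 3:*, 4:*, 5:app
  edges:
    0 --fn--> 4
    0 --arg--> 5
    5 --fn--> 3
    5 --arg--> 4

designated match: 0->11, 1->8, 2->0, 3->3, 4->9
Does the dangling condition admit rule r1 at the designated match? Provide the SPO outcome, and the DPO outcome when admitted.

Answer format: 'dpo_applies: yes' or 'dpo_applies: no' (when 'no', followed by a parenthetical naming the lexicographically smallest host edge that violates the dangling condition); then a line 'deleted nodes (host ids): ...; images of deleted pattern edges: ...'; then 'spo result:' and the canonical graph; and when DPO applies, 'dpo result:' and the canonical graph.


dpo_applies: yes
deleted nodes (host ids): 0, 8; images of deleted pattern edges: (8,0,fn); (8,3,arg); (11,8,fn); (11,9,arg)
spo result:
nodes: 3:c1, 9:c2, 11:app, 12:c2, 13:c3, 14:app, 15:app
edges: (11,3,fn); (11,15,arg); (14,12,fn); (14,13,arg); (15,9,arg); (15,9,fn)
dpo result:
nodes: 3:c1, 9:c2, 11:app, 12:c2, 13:c3, 14:app, 15:app
edges: (11,3,fn); (11,15,arg); (14,12,fn); (14,13,arg); (15,9,arg); (15,9,fn)
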